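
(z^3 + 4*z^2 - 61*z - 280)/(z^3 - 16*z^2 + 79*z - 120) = (z^2 + 12*z + 35)/(z^2 - 8*z + 15)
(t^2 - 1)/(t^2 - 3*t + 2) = (t + 1)/(t - 2)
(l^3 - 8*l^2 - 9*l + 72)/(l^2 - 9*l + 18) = (l^2 - 5*l - 24)/(l - 6)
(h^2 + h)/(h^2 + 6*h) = (h + 1)/(h + 6)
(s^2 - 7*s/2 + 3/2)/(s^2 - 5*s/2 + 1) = (s - 3)/(s - 2)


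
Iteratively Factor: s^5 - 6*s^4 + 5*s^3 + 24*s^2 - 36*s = (s - 3)*(s^4 - 3*s^3 - 4*s^2 + 12*s) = (s - 3)*(s + 2)*(s^3 - 5*s^2 + 6*s) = (s - 3)^2*(s + 2)*(s^2 - 2*s) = (s - 3)^2*(s - 2)*(s + 2)*(s)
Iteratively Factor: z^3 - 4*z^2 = (z)*(z^2 - 4*z) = z^2*(z - 4)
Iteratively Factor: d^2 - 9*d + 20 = (d - 4)*(d - 5)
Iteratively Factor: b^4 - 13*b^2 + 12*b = (b + 4)*(b^3 - 4*b^2 + 3*b) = (b - 1)*(b + 4)*(b^2 - 3*b) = (b - 3)*(b - 1)*(b + 4)*(b)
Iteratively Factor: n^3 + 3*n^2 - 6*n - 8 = (n + 1)*(n^2 + 2*n - 8) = (n - 2)*(n + 1)*(n + 4)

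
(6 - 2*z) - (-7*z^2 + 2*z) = 7*z^2 - 4*z + 6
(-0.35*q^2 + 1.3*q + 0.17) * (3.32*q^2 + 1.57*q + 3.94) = -1.162*q^4 + 3.7665*q^3 + 1.2264*q^2 + 5.3889*q + 0.6698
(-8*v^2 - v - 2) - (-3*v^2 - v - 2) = -5*v^2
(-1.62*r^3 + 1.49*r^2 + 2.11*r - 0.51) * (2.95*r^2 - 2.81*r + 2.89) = -4.779*r^5 + 8.9477*r^4 - 2.6442*r^3 - 3.1275*r^2 + 7.531*r - 1.4739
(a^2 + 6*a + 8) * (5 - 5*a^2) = -5*a^4 - 30*a^3 - 35*a^2 + 30*a + 40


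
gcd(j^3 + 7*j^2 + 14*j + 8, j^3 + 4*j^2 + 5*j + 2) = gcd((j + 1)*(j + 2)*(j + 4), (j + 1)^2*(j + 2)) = j^2 + 3*j + 2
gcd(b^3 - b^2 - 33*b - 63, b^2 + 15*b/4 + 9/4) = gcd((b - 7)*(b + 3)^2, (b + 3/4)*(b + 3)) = b + 3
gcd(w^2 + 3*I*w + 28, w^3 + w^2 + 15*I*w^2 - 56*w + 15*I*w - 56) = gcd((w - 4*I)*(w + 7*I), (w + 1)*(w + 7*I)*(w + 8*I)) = w + 7*I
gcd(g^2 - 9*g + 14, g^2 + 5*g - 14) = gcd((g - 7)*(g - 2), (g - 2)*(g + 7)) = g - 2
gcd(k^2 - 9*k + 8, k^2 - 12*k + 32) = k - 8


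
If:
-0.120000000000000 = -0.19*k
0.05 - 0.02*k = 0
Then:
No Solution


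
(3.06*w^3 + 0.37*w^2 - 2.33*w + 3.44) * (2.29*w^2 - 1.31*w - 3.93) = 7.0074*w^5 - 3.1613*w^4 - 17.8462*w^3 + 9.4758*w^2 + 4.6505*w - 13.5192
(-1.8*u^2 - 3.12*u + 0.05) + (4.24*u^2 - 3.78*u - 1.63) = 2.44*u^2 - 6.9*u - 1.58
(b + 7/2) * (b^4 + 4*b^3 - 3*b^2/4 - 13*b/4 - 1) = b^5 + 15*b^4/2 + 53*b^3/4 - 47*b^2/8 - 99*b/8 - 7/2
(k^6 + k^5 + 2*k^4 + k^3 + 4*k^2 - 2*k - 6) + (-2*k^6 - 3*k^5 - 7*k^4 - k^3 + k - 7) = -k^6 - 2*k^5 - 5*k^4 + 4*k^2 - k - 13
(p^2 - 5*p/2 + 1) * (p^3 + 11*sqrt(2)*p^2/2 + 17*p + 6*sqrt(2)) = p^5 - 5*p^4/2 + 11*sqrt(2)*p^4/2 - 55*sqrt(2)*p^3/4 + 18*p^3 - 85*p^2/2 + 23*sqrt(2)*p^2/2 - 15*sqrt(2)*p + 17*p + 6*sqrt(2)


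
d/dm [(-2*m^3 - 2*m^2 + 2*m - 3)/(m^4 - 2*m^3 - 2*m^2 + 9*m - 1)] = (2*m^6 + 4*m^5 - 6*m^4 - 16*m^3 - 26*m^2 - 8*m + 25)/(m^8 - 4*m^7 + 26*m^5 - 34*m^4 - 32*m^3 + 85*m^2 - 18*m + 1)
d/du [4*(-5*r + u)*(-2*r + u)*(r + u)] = 12*r^2 - 48*r*u + 12*u^2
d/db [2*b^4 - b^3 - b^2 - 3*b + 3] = 8*b^3 - 3*b^2 - 2*b - 3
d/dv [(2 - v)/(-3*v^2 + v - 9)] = (3*v^2 - v - (v - 2)*(6*v - 1) + 9)/(3*v^2 - v + 9)^2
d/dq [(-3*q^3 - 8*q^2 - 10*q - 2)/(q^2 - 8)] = (-3*q^4 + 82*q^2 + 132*q + 80)/(q^4 - 16*q^2 + 64)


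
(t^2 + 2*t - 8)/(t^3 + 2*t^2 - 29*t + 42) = (t + 4)/(t^2 + 4*t - 21)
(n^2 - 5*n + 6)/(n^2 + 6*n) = (n^2 - 5*n + 6)/(n*(n + 6))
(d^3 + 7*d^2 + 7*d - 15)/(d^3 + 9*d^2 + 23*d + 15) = (d - 1)/(d + 1)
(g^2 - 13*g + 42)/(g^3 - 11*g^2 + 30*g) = (g - 7)/(g*(g - 5))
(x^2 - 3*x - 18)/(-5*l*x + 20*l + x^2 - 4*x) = (-x^2 + 3*x + 18)/(5*l*x - 20*l - x^2 + 4*x)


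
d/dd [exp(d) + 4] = exp(d)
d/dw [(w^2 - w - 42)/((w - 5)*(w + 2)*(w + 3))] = (-w^4 + 2*w^3 + 107*w^2 - 60*w - 768)/(w^6 - 38*w^4 - 60*w^3 + 361*w^2 + 1140*w + 900)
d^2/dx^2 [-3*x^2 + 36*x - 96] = -6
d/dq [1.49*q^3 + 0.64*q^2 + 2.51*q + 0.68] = 4.47*q^2 + 1.28*q + 2.51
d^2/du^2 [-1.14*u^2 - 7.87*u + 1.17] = -2.28000000000000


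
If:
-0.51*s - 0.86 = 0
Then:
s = -1.69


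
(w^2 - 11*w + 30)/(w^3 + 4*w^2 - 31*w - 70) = (w - 6)/(w^2 + 9*w + 14)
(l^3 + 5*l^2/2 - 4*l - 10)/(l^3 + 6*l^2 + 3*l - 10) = (l^2 + l/2 - 5)/(l^2 + 4*l - 5)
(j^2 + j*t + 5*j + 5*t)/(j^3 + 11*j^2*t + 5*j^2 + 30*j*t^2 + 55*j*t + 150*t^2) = (j + t)/(j^2 + 11*j*t + 30*t^2)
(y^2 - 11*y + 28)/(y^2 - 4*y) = (y - 7)/y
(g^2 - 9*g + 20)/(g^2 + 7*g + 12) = (g^2 - 9*g + 20)/(g^2 + 7*g + 12)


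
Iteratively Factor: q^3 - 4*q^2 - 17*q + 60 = (q - 5)*(q^2 + q - 12) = (q - 5)*(q + 4)*(q - 3)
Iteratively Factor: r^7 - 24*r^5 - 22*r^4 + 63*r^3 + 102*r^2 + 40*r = (r - 5)*(r^6 + 5*r^5 + r^4 - 17*r^3 - 22*r^2 - 8*r) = (r - 5)*(r + 1)*(r^5 + 4*r^4 - 3*r^3 - 14*r^2 - 8*r) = (r - 5)*(r - 2)*(r + 1)*(r^4 + 6*r^3 + 9*r^2 + 4*r) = (r - 5)*(r - 2)*(r + 1)^2*(r^3 + 5*r^2 + 4*r) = (r - 5)*(r - 2)*(r + 1)^3*(r^2 + 4*r) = (r - 5)*(r - 2)*(r + 1)^3*(r + 4)*(r)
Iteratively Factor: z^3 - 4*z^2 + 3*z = (z)*(z^2 - 4*z + 3) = z*(z - 3)*(z - 1)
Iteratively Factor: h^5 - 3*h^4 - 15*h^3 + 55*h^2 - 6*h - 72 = (h + 1)*(h^4 - 4*h^3 - 11*h^2 + 66*h - 72) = (h - 3)*(h + 1)*(h^3 - h^2 - 14*h + 24) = (h - 3)^2*(h + 1)*(h^2 + 2*h - 8) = (h - 3)^2*(h - 2)*(h + 1)*(h + 4)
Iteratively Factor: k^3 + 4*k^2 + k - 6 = (k - 1)*(k^2 + 5*k + 6) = (k - 1)*(k + 2)*(k + 3)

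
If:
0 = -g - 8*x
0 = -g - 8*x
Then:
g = -8*x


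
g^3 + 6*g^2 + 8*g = g*(g + 2)*(g + 4)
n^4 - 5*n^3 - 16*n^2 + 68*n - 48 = (n - 6)*(n - 2)*(n - 1)*(n + 4)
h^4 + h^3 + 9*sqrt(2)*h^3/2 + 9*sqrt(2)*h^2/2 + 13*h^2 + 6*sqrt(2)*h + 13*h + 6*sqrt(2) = (h + 1)*(h + sqrt(2))*(h + 3*sqrt(2)/2)*(h + 2*sqrt(2))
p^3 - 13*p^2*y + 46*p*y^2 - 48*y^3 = (p - 8*y)*(p - 3*y)*(p - 2*y)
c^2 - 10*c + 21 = (c - 7)*(c - 3)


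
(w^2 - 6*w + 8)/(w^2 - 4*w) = (w - 2)/w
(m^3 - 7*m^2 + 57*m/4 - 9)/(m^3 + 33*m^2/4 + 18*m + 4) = (4*m^3 - 28*m^2 + 57*m - 36)/(4*m^3 + 33*m^2 + 72*m + 16)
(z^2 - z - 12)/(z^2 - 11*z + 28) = (z + 3)/(z - 7)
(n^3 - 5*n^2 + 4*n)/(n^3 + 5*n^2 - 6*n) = (n - 4)/(n + 6)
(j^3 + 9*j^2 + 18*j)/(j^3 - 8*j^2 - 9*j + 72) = j*(j + 6)/(j^2 - 11*j + 24)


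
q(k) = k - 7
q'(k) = 1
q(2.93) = -4.07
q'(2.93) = 1.00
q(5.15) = -1.85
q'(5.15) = 1.00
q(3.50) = -3.50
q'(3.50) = 1.00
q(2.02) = -4.98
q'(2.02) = 1.00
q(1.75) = -5.25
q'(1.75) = 1.00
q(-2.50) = -9.50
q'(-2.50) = 1.00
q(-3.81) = -10.81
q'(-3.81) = 1.00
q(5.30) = -1.70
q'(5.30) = 1.00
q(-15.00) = -22.00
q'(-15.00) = 1.00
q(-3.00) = -10.00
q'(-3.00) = 1.00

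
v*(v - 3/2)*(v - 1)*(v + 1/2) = v^4 - 2*v^3 + v^2/4 + 3*v/4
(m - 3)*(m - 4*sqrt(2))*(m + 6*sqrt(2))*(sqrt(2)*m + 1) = sqrt(2)*m^4 - 3*sqrt(2)*m^3 + 5*m^3 - 46*sqrt(2)*m^2 - 15*m^2 - 48*m + 138*sqrt(2)*m + 144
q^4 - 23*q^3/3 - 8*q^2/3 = q^2*(q - 8)*(q + 1/3)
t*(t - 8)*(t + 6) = t^3 - 2*t^2 - 48*t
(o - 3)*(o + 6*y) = o^2 + 6*o*y - 3*o - 18*y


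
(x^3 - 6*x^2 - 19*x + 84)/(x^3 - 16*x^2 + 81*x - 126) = (x + 4)/(x - 6)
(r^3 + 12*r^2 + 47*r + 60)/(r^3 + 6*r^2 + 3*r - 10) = (r^2 + 7*r + 12)/(r^2 + r - 2)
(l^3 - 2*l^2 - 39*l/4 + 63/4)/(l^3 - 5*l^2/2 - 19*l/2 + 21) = (l - 3/2)/(l - 2)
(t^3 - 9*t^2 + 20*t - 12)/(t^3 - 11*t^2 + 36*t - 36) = (t - 1)/(t - 3)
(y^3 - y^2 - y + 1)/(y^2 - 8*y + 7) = (y^2 - 1)/(y - 7)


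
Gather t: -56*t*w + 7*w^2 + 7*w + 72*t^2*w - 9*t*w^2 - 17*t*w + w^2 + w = 72*t^2*w + t*(-9*w^2 - 73*w) + 8*w^2 + 8*w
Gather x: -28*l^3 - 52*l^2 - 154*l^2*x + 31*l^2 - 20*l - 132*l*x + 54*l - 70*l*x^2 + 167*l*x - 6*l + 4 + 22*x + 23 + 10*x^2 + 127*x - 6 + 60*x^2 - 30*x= -28*l^3 - 21*l^2 + 28*l + x^2*(70 - 70*l) + x*(-154*l^2 + 35*l + 119) + 21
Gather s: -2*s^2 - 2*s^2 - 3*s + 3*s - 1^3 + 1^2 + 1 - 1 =-4*s^2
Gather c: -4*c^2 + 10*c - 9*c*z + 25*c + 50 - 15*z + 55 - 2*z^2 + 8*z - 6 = -4*c^2 + c*(35 - 9*z) - 2*z^2 - 7*z + 99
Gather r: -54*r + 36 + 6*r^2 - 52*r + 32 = 6*r^2 - 106*r + 68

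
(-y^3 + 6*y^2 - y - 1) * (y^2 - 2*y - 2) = -y^5 + 8*y^4 - 11*y^3 - 11*y^2 + 4*y + 2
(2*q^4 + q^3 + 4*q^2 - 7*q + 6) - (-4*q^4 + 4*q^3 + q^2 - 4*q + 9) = 6*q^4 - 3*q^3 + 3*q^2 - 3*q - 3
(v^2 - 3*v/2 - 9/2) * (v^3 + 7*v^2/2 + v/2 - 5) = v^5 + 2*v^4 - 37*v^3/4 - 43*v^2/2 + 21*v/4 + 45/2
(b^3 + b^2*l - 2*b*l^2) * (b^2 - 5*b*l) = b^5 - 4*b^4*l - 7*b^3*l^2 + 10*b^2*l^3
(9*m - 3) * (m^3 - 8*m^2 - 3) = 9*m^4 - 75*m^3 + 24*m^2 - 27*m + 9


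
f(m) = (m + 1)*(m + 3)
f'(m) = 2*m + 4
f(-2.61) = -0.63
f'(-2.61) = -1.22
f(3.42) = 28.38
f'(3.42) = 10.84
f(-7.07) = 24.70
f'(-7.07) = -10.14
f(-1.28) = -0.48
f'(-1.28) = 1.44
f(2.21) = 16.72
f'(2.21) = 8.42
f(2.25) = 17.06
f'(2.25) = 8.50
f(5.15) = 50.12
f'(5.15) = 14.30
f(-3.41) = 0.99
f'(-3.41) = -2.82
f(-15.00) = 168.00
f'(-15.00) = -26.00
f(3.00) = 24.00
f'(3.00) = 10.00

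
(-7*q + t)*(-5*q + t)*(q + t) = 35*q^3 + 23*q^2*t - 11*q*t^2 + t^3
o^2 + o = o*(o + 1)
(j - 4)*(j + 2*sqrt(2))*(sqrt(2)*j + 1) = sqrt(2)*j^3 - 4*sqrt(2)*j^2 + 5*j^2 - 20*j + 2*sqrt(2)*j - 8*sqrt(2)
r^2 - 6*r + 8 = (r - 4)*(r - 2)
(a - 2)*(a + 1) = a^2 - a - 2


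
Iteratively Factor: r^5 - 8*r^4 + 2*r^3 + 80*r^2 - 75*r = (r - 1)*(r^4 - 7*r^3 - 5*r^2 + 75*r) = (r - 1)*(r + 3)*(r^3 - 10*r^2 + 25*r) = r*(r - 1)*(r + 3)*(r^2 - 10*r + 25) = r*(r - 5)*(r - 1)*(r + 3)*(r - 5)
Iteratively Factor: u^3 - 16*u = (u - 4)*(u^2 + 4*u) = (u - 4)*(u + 4)*(u)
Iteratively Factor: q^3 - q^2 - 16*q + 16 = (q - 4)*(q^2 + 3*q - 4) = (q - 4)*(q + 4)*(q - 1)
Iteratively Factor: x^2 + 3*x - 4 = (x - 1)*(x + 4)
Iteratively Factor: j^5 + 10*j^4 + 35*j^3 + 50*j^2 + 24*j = (j + 1)*(j^4 + 9*j^3 + 26*j^2 + 24*j) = (j + 1)*(j + 4)*(j^3 + 5*j^2 + 6*j) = (j + 1)*(j + 2)*(j + 4)*(j^2 + 3*j) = j*(j + 1)*(j + 2)*(j + 4)*(j + 3)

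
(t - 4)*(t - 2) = t^2 - 6*t + 8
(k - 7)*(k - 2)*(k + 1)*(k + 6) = k^4 - 2*k^3 - 43*k^2 + 44*k + 84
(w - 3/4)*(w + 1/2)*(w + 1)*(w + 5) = w^4 + 23*w^3/4 + 25*w^2/8 - 7*w/2 - 15/8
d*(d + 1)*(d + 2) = d^3 + 3*d^2 + 2*d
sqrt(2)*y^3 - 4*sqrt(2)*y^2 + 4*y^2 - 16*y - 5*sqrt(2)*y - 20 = (y - 5)*(y + 2*sqrt(2))*(sqrt(2)*y + sqrt(2))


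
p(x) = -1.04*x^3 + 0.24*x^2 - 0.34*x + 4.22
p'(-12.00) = -455.38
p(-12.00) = 1839.98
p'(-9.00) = -257.38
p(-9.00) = 784.88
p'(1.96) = -11.38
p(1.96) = -3.36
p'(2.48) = -18.34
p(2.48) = -11.01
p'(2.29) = -15.60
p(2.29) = -7.79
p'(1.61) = -7.65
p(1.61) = -0.05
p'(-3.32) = -36.32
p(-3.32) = 46.05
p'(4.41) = -58.90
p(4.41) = -81.81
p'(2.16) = -13.86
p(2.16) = -5.88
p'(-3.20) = -33.82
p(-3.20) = 41.84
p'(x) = -3.12*x^2 + 0.48*x - 0.34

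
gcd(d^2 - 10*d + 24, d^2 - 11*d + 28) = d - 4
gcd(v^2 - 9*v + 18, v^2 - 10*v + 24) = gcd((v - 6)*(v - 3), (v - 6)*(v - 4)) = v - 6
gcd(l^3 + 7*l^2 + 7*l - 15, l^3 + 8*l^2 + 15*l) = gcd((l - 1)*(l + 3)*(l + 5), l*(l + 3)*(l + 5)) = l^2 + 8*l + 15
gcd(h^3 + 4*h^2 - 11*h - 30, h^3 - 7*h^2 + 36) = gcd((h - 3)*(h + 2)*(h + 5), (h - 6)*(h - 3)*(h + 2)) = h^2 - h - 6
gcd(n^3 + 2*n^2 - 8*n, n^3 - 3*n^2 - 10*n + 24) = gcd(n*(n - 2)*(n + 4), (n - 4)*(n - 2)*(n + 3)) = n - 2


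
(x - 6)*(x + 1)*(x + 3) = x^3 - 2*x^2 - 21*x - 18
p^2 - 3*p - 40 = (p - 8)*(p + 5)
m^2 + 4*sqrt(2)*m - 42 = (m - 3*sqrt(2))*(m + 7*sqrt(2))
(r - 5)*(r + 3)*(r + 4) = r^3 + 2*r^2 - 23*r - 60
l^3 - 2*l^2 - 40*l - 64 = (l - 8)*(l + 2)*(l + 4)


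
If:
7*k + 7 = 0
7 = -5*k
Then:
No Solution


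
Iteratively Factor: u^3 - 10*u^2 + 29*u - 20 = (u - 5)*(u^2 - 5*u + 4) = (u - 5)*(u - 1)*(u - 4)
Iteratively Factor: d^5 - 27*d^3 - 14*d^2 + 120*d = (d - 2)*(d^4 + 2*d^3 - 23*d^2 - 60*d) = (d - 2)*(d + 4)*(d^3 - 2*d^2 - 15*d) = d*(d - 2)*(d + 4)*(d^2 - 2*d - 15) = d*(d - 5)*(d - 2)*(d + 4)*(d + 3)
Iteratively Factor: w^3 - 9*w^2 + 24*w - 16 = (w - 1)*(w^2 - 8*w + 16) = (w - 4)*(w - 1)*(w - 4)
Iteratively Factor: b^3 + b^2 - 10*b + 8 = (b - 2)*(b^2 + 3*b - 4) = (b - 2)*(b + 4)*(b - 1)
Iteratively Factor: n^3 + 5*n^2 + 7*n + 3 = (n + 3)*(n^2 + 2*n + 1) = (n + 1)*(n + 3)*(n + 1)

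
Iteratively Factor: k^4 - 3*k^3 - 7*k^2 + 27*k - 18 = (k - 3)*(k^3 - 7*k + 6) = (k - 3)*(k + 3)*(k^2 - 3*k + 2) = (k - 3)*(k - 1)*(k + 3)*(k - 2)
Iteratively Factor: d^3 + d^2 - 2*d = (d)*(d^2 + d - 2) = d*(d - 1)*(d + 2)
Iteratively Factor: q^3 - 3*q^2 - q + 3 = (q + 1)*(q^2 - 4*q + 3) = (q - 3)*(q + 1)*(q - 1)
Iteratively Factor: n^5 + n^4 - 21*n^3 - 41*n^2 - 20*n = (n + 1)*(n^4 - 21*n^2 - 20*n) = (n + 1)*(n + 4)*(n^3 - 4*n^2 - 5*n) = (n + 1)^2*(n + 4)*(n^2 - 5*n) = (n - 5)*(n + 1)^2*(n + 4)*(n)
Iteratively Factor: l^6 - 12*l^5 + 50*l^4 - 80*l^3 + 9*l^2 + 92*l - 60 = (l + 1)*(l^5 - 13*l^4 + 63*l^3 - 143*l^2 + 152*l - 60) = (l - 3)*(l + 1)*(l^4 - 10*l^3 + 33*l^2 - 44*l + 20) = (l - 3)*(l - 2)*(l + 1)*(l^3 - 8*l^2 + 17*l - 10) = (l - 3)*(l - 2)*(l - 1)*(l + 1)*(l^2 - 7*l + 10) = (l - 5)*(l - 3)*(l - 2)*(l - 1)*(l + 1)*(l - 2)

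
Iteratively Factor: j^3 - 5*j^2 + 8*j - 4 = (j - 2)*(j^2 - 3*j + 2) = (j - 2)^2*(j - 1)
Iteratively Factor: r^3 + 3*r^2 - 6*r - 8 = (r + 1)*(r^2 + 2*r - 8) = (r + 1)*(r + 4)*(r - 2)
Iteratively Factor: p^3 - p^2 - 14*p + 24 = (p - 3)*(p^2 + 2*p - 8) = (p - 3)*(p + 4)*(p - 2)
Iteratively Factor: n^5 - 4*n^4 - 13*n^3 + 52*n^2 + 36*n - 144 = (n - 2)*(n^4 - 2*n^3 - 17*n^2 + 18*n + 72) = (n - 2)*(n + 3)*(n^3 - 5*n^2 - 2*n + 24) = (n - 2)*(n + 2)*(n + 3)*(n^2 - 7*n + 12) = (n - 3)*(n - 2)*(n + 2)*(n + 3)*(n - 4)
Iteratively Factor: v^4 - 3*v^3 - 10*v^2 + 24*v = (v)*(v^3 - 3*v^2 - 10*v + 24) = v*(v - 2)*(v^2 - v - 12) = v*(v - 2)*(v + 3)*(v - 4)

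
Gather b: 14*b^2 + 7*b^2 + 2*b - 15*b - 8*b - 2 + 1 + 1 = 21*b^2 - 21*b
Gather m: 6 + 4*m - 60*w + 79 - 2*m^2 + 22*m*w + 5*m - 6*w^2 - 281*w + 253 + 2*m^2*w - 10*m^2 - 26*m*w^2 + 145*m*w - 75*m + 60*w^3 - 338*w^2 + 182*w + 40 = m^2*(2*w - 12) + m*(-26*w^2 + 167*w - 66) + 60*w^3 - 344*w^2 - 159*w + 378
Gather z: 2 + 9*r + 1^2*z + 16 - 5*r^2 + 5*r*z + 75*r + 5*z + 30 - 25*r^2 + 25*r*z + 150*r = -30*r^2 + 234*r + z*(30*r + 6) + 48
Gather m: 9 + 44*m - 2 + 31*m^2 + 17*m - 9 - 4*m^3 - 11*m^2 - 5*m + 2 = -4*m^3 + 20*m^2 + 56*m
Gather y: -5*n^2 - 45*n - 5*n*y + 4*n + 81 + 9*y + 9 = -5*n^2 - 41*n + y*(9 - 5*n) + 90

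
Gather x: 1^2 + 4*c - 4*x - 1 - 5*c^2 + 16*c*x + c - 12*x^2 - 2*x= -5*c^2 + 5*c - 12*x^2 + x*(16*c - 6)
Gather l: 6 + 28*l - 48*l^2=-48*l^2 + 28*l + 6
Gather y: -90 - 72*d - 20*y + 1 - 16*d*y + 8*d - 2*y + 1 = -64*d + y*(-16*d - 22) - 88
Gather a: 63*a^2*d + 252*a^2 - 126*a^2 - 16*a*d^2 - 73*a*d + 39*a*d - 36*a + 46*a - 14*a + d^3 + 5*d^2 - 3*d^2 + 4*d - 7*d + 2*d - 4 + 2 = a^2*(63*d + 126) + a*(-16*d^2 - 34*d - 4) + d^3 + 2*d^2 - d - 2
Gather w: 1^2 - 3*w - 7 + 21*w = 18*w - 6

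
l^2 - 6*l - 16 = (l - 8)*(l + 2)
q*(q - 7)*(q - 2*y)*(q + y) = q^4 - q^3*y - 7*q^3 - 2*q^2*y^2 + 7*q^2*y + 14*q*y^2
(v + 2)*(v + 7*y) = v^2 + 7*v*y + 2*v + 14*y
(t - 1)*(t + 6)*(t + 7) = t^3 + 12*t^2 + 29*t - 42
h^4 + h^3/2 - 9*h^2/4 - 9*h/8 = h*(h - 3/2)*(h + 1/2)*(h + 3/2)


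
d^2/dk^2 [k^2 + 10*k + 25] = 2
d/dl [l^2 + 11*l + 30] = 2*l + 11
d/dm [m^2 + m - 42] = 2*m + 1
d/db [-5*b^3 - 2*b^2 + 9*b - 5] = -15*b^2 - 4*b + 9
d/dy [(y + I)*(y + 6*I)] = 2*y + 7*I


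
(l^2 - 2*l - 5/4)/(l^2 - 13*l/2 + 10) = (l + 1/2)/(l - 4)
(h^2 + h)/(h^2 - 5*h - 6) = h/(h - 6)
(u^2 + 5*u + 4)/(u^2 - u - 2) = (u + 4)/(u - 2)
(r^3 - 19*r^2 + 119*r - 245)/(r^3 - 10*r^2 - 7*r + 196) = (r - 5)/(r + 4)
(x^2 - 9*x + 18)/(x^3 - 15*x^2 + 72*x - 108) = 1/(x - 6)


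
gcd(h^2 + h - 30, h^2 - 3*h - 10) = h - 5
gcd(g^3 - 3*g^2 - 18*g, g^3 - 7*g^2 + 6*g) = g^2 - 6*g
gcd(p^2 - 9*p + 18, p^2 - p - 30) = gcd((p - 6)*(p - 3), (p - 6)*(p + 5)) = p - 6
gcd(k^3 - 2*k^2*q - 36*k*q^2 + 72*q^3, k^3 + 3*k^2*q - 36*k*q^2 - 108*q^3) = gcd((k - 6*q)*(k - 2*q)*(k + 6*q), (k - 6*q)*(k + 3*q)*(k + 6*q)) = -k^2 + 36*q^2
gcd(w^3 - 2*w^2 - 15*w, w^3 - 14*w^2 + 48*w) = w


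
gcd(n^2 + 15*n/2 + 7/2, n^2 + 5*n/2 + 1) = n + 1/2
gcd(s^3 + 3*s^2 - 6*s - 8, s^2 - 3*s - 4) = s + 1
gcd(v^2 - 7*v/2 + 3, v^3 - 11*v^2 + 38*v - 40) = v - 2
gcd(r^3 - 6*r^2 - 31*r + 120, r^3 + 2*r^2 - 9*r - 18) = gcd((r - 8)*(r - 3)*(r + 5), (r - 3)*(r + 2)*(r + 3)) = r - 3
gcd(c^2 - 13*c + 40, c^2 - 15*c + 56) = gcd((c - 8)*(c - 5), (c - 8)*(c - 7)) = c - 8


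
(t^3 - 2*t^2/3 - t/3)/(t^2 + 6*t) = (3*t^2 - 2*t - 1)/(3*(t + 6))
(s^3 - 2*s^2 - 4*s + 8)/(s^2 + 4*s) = (s^3 - 2*s^2 - 4*s + 8)/(s*(s + 4))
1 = 1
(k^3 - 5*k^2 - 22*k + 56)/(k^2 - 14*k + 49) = (k^2 + 2*k - 8)/(k - 7)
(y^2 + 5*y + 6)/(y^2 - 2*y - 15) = (y + 2)/(y - 5)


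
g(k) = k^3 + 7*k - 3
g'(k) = 3*k^2 + 7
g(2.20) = 23.05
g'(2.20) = 21.52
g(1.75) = 14.61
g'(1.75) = 16.19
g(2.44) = 28.61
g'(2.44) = 24.86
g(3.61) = 69.32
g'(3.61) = 46.10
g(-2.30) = -31.27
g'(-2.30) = 22.87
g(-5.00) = -163.00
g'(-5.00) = 82.00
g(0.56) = 1.10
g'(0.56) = 7.94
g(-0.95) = -10.51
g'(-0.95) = 9.71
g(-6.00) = -261.00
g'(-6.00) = 115.00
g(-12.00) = -1815.00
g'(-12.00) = 439.00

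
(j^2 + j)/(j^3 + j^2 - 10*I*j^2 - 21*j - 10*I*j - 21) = j/(j^2 - 10*I*j - 21)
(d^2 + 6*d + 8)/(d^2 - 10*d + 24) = (d^2 + 6*d + 8)/(d^2 - 10*d + 24)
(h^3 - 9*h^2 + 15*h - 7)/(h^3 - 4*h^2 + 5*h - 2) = (h - 7)/(h - 2)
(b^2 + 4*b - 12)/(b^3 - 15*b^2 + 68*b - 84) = (b + 6)/(b^2 - 13*b + 42)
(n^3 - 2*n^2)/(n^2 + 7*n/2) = 2*n*(n - 2)/(2*n + 7)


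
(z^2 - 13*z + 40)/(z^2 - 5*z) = (z - 8)/z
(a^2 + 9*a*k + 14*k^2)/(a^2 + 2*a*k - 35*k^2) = (a + 2*k)/(a - 5*k)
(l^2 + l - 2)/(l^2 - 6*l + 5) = (l + 2)/(l - 5)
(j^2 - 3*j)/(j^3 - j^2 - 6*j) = 1/(j + 2)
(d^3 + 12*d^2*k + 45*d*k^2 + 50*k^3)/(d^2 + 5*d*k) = d + 7*k + 10*k^2/d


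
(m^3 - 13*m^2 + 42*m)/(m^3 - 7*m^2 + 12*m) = (m^2 - 13*m + 42)/(m^2 - 7*m + 12)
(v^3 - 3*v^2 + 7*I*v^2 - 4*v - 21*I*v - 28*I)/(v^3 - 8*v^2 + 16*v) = (v^2 + v*(1 + 7*I) + 7*I)/(v*(v - 4))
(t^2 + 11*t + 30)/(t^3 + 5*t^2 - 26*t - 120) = (t + 5)/(t^2 - t - 20)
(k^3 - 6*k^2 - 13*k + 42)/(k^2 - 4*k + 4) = (k^2 - 4*k - 21)/(k - 2)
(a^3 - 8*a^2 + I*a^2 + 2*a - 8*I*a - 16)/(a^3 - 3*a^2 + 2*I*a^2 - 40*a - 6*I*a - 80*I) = (a - I)/(a + 5)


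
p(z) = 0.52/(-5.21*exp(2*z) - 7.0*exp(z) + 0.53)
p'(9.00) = 0.00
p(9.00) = 0.00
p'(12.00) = 0.00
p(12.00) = 0.00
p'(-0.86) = 0.22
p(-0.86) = -0.15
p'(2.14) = 0.00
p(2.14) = -0.00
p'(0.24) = 0.05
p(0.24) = -0.03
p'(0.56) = 0.03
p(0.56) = -0.02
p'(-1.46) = 0.60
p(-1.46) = -0.38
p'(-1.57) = 0.75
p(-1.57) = -0.45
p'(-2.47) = 35.11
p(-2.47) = -5.23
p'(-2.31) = 8.88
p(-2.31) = -2.41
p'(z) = 0.52*(10.42*exp(2*z) + 7.0*exp(z))/(-5.21*exp(2*z) - 7.0*exp(z) + 0.53)^2 = (5.4184*exp(z) + 3.64)*exp(z)/(5.21*exp(2*z) + 7.0*exp(z) - 0.53)^2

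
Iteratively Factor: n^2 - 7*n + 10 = (n - 2)*(n - 5)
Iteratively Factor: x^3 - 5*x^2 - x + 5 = (x + 1)*(x^2 - 6*x + 5) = (x - 1)*(x + 1)*(x - 5)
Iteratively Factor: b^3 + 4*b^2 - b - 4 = (b + 4)*(b^2 - 1) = (b + 1)*(b + 4)*(b - 1)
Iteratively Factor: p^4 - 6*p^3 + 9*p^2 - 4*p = (p - 1)*(p^3 - 5*p^2 + 4*p) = (p - 1)^2*(p^2 - 4*p) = (p - 4)*(p - 1)^2*(p)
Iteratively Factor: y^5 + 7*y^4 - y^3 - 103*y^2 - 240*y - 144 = (y + 3)*(y^4 + 4*y^3 - 13*y^2 - 64*y - 48) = (y + 3)*(y + 4)*(y^3 - 13*y - 12) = (y + 3)^2*(y + 4)*(y^2 - 3*y - 4) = (y - 4)*(y + 3)^2*(y + 4)*(y + 1)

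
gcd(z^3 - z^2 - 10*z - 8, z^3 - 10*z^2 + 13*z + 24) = z + 1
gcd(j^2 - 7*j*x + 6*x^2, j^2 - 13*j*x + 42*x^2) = -j + 6*x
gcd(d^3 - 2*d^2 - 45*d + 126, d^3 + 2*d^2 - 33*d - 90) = d - 6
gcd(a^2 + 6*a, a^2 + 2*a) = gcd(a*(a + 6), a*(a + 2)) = a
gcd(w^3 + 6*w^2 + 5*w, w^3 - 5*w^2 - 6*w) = w^2 + w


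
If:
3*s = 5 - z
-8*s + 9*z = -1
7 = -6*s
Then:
No Solution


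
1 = 1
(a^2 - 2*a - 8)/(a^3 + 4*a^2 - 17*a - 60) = (a + 2)/(a^2 + 8*a + 15)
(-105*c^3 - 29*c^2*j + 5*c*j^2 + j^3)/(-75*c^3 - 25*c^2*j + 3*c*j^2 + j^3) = (7*c + j)/(5*c + j)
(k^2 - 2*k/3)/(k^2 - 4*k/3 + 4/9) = 3*k/(3*k - 2)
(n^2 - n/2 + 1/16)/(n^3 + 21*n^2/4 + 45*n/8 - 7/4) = (4*n - 1)/(2*(2*n^2 + 11*n + 14))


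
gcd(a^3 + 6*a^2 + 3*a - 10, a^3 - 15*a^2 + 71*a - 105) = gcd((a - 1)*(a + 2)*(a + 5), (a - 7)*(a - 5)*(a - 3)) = 1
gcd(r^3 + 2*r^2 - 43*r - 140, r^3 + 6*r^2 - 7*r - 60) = r^2 + 9*r + 20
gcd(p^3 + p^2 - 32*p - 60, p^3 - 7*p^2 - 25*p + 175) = p + 5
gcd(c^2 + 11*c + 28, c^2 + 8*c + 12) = 1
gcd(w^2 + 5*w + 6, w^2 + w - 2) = w + 2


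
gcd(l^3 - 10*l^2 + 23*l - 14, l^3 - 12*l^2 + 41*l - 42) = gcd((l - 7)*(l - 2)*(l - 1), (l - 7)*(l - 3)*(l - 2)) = l^2 - 9*l + 14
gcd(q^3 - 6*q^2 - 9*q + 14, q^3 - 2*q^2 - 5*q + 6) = q^2 + q - 2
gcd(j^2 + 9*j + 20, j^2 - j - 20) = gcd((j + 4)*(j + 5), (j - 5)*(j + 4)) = j + 4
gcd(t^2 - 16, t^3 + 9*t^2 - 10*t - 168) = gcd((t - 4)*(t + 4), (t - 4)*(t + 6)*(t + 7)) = t - 4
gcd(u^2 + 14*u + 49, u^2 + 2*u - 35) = u + 7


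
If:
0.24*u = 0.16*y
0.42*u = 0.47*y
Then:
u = 0.00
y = 0.00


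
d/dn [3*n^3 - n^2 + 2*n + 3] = 9*n^2 - 2*n + 2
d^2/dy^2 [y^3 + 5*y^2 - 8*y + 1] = 6*y + 10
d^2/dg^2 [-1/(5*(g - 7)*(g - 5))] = 2*(-(g - 7)^2 - (g - 7)*(g - 5) - (g - 5)^2)/(5*(g - 7)^3*(g - 5)^3)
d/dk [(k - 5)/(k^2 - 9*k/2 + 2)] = 2*(-2*k^2 + 20*k - 41)/(4*k^4 - 36*k^3 + 97*k^2 - 72*k + 16)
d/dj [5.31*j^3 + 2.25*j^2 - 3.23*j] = 15.93*j^2 + 4.5*j - 3.23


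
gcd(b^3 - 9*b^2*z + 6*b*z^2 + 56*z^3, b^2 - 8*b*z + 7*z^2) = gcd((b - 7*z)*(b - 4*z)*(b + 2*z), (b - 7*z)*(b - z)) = -b + 7*z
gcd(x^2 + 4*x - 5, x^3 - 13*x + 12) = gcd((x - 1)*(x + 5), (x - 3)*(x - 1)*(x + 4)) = x - 1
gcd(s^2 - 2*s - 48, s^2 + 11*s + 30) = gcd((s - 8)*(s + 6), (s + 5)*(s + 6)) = s + 6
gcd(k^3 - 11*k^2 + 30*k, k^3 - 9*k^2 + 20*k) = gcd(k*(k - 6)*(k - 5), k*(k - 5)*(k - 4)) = k^2 - 5*k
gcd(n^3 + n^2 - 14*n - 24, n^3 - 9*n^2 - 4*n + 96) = n^2 - n - 12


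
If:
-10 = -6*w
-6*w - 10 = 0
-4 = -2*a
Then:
No Solution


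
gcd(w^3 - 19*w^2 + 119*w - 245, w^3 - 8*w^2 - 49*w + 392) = w - 7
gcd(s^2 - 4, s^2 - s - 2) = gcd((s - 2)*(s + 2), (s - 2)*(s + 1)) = s - 2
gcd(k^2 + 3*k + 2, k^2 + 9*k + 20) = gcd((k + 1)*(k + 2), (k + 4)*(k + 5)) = 1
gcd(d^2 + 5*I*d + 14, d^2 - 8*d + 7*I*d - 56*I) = d + 7*I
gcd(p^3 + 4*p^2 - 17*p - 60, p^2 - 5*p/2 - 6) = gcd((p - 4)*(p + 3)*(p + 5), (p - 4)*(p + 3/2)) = p - 4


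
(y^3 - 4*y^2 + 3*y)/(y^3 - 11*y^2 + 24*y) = (y - 1)/(y - 8)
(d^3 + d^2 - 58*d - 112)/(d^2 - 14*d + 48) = (d^2 + 9*d + 14)/(d - 6)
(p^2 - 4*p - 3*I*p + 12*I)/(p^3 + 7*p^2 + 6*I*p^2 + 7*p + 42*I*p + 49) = (p^2 + p*(-4 - 3*I) + 12*I)/(p^3 + p^2*(7 + 6*I) + p*(7 + 42*I) + 49)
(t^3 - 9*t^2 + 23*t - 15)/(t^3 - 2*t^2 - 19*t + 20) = (t - 3)/(t + 4)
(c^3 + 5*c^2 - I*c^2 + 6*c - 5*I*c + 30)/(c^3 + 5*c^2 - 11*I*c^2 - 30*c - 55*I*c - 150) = (c^2 - I*c + 6)/(c^2 - 11*I*c - 30)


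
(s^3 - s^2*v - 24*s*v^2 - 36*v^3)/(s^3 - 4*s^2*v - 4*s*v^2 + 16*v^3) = (s^2 - 3*s*v - 18*v^2)/(s^2 - 6*s*v + 8*v^2)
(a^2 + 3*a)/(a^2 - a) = (a + 3)/(a - 1)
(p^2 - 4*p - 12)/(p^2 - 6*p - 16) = (p - 6)/(p - 8)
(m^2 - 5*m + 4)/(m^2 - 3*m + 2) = (m - 4)/(m - 2)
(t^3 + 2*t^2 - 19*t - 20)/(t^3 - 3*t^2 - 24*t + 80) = (t + 1)/(t - 4)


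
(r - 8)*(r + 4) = r^2 - 4*r - 32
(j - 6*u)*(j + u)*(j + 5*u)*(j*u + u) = j^4*u + j^3*u - 31*j^2*u^3 - 30*j*u^4 - 31*j*u^3 - 30*u^4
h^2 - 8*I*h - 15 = (h - 5*I)*(h - 3*I)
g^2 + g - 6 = (g - 2)*(g + 3)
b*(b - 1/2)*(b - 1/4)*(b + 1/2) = b^4 - b^3/4 - b^2/4 + b/16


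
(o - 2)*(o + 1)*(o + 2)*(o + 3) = o^4 + 4*o^3 - o^2 - 16*o - 12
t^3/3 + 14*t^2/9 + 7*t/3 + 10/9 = (t/3 + 1/3)*(t + 5/3)*(t + 2)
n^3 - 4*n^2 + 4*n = n*(n - 2)^2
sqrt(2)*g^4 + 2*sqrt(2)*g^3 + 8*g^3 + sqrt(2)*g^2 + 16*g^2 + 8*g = g*(g + 1)*(g + 4*sqrt(2))*(sqrt(2)*g + sqrt(2))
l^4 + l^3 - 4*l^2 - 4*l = l*(l - 2)*(l + 1)*(l + 2)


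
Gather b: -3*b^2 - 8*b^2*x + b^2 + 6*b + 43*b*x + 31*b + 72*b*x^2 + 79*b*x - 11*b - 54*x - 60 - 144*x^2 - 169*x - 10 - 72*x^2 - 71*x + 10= b^2*(-8*x - 2) + b*(72*x^2 + 122*x + 26) - 216*x^2 - 294*x - 60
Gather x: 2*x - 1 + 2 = 2*x + 1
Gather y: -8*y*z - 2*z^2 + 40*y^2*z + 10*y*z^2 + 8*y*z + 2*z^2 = 40*y^2*z + 10*y*z^2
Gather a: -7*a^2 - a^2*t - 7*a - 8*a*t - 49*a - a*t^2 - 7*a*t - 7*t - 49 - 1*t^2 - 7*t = a^2*(-t - 7) + a*(-t^2 - 15*t - 56) - t^2 - 14*t - 49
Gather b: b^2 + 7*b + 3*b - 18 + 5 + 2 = b^2 + 10*b - 11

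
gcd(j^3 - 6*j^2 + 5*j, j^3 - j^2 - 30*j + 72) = 1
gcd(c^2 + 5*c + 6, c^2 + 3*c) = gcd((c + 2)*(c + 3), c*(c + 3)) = c + 3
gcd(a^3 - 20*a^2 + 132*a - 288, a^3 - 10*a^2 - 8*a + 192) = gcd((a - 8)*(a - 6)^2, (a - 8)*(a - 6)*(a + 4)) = a^2 - 14*a + 48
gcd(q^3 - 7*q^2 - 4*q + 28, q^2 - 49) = q - 7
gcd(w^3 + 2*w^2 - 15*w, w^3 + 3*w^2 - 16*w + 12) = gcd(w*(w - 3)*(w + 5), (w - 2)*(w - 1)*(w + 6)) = 1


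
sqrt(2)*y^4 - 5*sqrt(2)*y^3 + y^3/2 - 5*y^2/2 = y^2*(y - 5)*(sqrt(2)*y + 1/2)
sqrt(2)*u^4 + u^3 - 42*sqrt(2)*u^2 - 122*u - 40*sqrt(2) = (u - 5*sqrt(2))*(u + sqrt(2))*(u + 4*sqrt(2))*(sqrt(2)*u + 1)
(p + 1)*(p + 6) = p^2 + 7*p + 6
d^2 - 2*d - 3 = (d - 3)*(d + 1)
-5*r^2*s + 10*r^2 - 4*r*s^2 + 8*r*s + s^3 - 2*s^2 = (-5*r + s)*(r + s)*(s - 2)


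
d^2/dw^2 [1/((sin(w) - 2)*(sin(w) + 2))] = 2*(-2*sin(w)^4 - 5*sin(w)^2 + 4)/((sin(w) - 2)^3*(sin(w) + 2)^3)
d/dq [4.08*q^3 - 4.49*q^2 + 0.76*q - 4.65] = 12.24*q^2 - 8.98*q + 0.76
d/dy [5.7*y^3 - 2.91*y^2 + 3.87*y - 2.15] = 17.1*y^2 - 5.82*y + 3.87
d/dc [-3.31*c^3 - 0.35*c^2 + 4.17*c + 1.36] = -9.93*c^2 - 0.7*c + 4.17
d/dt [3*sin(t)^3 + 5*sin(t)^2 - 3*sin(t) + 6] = (9*sin(t)^2 + 10*sin(t) - 3)*cos(t)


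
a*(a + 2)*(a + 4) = a^3 + 6*a^2 + 8*a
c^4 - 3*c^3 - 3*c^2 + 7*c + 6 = (c - 3)*(c - 2)*(c + 1)^2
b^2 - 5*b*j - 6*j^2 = (b - 6*j)*(b + j)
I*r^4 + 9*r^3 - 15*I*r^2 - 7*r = r*(r - 7*I)*(r - I)*(I*r + 1)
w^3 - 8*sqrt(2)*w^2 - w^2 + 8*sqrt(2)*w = w*(w - 1)*(w - 8*sqrt(2))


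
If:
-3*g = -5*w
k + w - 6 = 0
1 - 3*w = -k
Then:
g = 35/12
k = 17/4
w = 7/4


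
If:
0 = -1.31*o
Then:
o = 0.00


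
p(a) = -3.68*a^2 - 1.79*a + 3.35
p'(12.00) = -90.11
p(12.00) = -548.05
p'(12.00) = -90.11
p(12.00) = -548.05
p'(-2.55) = 16.98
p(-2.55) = -16.01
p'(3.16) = -25.05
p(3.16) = -39.05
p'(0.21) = -3.34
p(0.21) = 2.81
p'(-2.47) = 16.39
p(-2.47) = -14.68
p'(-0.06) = -1.35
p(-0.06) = 3.44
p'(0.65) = -6.57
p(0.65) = 0.63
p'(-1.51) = 9.32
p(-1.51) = -2.34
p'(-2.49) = 16.54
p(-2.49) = -15.01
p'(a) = -7.36*a - 1.79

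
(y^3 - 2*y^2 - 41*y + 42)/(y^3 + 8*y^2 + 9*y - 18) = (y - 7)/(y + 3)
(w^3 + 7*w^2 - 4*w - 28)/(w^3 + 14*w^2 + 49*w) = (w^2 - 4)/(w*(w + 7))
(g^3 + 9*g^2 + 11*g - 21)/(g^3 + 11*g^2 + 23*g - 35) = (g + 3)/(g + 5)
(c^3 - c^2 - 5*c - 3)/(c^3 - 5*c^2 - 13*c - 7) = (c - 3)/(c - 7)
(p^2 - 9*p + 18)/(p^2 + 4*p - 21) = (p - 6)/(p + 7)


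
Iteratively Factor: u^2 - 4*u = (u - 4)*(u)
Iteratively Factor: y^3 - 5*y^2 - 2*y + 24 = (y - 3)*(y^2 - 2*y - 8) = (y - 4)*(y - 3)*(y + 2)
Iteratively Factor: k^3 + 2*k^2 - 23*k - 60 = (k + 3)*(k^2 - k - 20) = (k - 5)*(k + 3)*(k + 4)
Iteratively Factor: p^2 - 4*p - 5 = (p + 1)*(p - 5)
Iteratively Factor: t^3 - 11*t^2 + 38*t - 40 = (t - 4)*(t^2 - 7*t + 10) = (t - 5)*(t - 4)*(t - 2)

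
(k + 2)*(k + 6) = k^2 + 8*k + 12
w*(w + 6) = w^2 + 6*w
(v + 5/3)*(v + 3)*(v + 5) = v^3 + 29*v^2/3 + 85*v/3 + 25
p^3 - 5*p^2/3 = p^2*(p - 5/3)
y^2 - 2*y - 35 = (y - 7)*(y + 5)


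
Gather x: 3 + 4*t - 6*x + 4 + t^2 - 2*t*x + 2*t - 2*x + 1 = t^2 + 6*t + x*(-2*t - 8) + 8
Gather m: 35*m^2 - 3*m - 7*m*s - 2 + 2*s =35*m^2 + m*(-7*s - 3) + 2*s - 2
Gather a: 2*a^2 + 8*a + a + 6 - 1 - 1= 2*a^2 + 9*a + 4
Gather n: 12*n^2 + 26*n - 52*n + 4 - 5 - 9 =12*n^2 - 26*n - 10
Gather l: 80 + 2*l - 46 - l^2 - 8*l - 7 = -l^2 - 6*l + 27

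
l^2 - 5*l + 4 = (l - 4)*(l - 1)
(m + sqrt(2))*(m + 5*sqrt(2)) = m^2 + 6*sqrt(2)*m + 10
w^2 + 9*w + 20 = (w + 4)*(w + 5)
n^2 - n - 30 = (n - 6)*(n + 5)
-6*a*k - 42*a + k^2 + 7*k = (-6*a + k)*(k + 7)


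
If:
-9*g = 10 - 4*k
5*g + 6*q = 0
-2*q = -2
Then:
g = -6/5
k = -1/5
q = 1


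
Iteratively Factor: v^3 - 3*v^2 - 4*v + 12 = (v - 3)*(v^2 - 4) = (v - 3)*(v - 2)*(v + 2)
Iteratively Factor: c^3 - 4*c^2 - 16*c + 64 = (c + 4)*(c^2 - 8*c + 16) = (c - 4)*(c + 4)*(c - 4)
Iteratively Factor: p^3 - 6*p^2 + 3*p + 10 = (p - 5)*(p^2 - p - 2) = (p - 5)*(p - 2)*(p + 1)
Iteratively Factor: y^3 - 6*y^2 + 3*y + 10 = (y - 5)*(y^2 - y - 2) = (y - 5)*(y - 2)*(y + 1)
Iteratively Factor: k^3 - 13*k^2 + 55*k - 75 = (k - 5)*(k^2 - 8*k + 15) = (k - 5)^2*(k - 3)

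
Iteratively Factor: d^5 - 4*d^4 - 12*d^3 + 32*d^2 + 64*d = (d + 2)*(d^4 - 6*d^3 + 32*d) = (d + 2)^2*(d^3 - 8*d^2 + 16*d) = d*(d + 2)^2*(d^2 - 8*d + 16) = d*(d - 4)*(d + 2)^2*(d - 4)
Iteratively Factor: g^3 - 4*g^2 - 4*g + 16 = (g - 4)*(g^2 - 4) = (g - 4)*(g + 2)*(g - 2)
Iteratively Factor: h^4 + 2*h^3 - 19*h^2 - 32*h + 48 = (h - 4)*(h^3 + 6*h^2 + 5*h - 12) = (h - 4)*(h + 4)*(h^2 + 2*h - 3) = (h - 4)*(h - 1)*(h + 4)*(h + 3)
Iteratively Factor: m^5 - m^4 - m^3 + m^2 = (m - 1)*(m^4 - m^2) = (m - 1)*(m + 1)*(m^3 - m^2) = m*(m - 1)*(m + 1)*(m^2 - m) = m^2*(m - 1)*(m + 1)*(m - 1)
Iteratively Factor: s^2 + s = (s)*(s + 1)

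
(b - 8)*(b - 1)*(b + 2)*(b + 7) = b^4 - 59*b^2 - 54*b + 112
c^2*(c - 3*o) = c^3 - 3*c^2*o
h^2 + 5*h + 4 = (h + 1)*(h + 4)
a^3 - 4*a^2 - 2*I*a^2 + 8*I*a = a*(a - 4)*(a - 2*I)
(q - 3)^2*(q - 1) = q^3 - 7*q^2 + 15*q - 9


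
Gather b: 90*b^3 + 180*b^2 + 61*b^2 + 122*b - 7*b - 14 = 90*b^3 + 241*b^2 + 115*b - 14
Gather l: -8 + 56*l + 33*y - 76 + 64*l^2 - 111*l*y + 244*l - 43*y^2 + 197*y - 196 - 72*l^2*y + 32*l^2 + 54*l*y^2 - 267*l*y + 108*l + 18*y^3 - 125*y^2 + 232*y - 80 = l^2*(96 - 72*y) + l*(54*y^2 - 378*y + 408) + 18*y^3 - 168*y^2 + 462*y - 360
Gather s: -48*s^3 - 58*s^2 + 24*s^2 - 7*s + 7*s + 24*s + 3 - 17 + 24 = -48*s^3 - 34*s^2 + 24*s + 10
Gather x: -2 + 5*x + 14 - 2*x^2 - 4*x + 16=-2*x^2 + x + 28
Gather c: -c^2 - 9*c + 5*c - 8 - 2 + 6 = -c^2 - 4*c - 4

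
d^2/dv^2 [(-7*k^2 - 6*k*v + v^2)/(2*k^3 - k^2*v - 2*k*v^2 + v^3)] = 2*(-43*k^3 + 57*k^2*v - 21*k*v^2 + v^3)/(8*k^6 - 36*k^5*v + 66*k^4*v^2 - 63*k^3*v^3 + 33*k^2*v^4 - 9*k*v^5 + v^6)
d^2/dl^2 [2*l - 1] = 0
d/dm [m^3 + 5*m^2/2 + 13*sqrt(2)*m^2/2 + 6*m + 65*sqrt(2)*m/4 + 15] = 3*m^2 + 5*m + 13*sqrt(2)*m + 6 + 65*sqrt(2)/4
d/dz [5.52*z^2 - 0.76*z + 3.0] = 11.04*z - 0.76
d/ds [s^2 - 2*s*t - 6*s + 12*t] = 2*s - 2*t - 6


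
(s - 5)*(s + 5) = s^2 - 25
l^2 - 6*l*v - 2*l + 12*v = (l - 2)*(l - 6*v)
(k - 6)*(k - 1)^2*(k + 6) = k^4 - 2*k^3 - 35*k^2 + 72*k - 36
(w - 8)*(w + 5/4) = w^2 - 27*w/4 - 10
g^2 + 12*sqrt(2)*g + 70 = (g + 5*sqrt(2))*(g + 7*sqrt(2))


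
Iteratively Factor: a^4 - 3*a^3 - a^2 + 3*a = (a - 1)*(a^3 - 2*a^2 - 3*a) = (a - 3)*(a - 1)*(a^2 + a) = (a - 3)*(a - 1)*(a + 1)*(a)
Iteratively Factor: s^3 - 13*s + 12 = (s - 3)*(s^2 + 3*s - 4) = (s - 3)*(s + 4)*(s - 1)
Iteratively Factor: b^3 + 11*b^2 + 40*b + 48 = (b + 3)*(b^2 + 8*b + 16) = (b + 3)*(b + 4)*(b + 4)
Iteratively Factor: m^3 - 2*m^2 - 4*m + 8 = (m + 2)*(m^2 - 4*m + 4) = (m - 2)*(m + 2)*(m - 2)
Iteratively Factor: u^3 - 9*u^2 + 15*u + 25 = (u - 5)*(u^2 - 4*u - 5) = (u - 5)*(u + 1)*(u - 5)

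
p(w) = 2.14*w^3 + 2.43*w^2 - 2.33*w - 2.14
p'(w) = 6.42*w^2 + 4.86*w - 2.33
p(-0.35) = -1.12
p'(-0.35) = -3.24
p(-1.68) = -1.51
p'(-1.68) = 7.63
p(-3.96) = -87.70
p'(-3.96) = 79.10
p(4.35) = 209.86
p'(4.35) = 140.29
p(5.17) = 346.49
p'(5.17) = 194.40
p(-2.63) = -18.13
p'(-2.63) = 29.29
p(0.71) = -1.80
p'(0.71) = 4.36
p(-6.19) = -402.17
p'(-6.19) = 213.58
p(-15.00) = -6642.94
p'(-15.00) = 1369.27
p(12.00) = 4017.74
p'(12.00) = 980.47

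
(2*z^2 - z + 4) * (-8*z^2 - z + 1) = -16*z^4 + 6*z^3 - 29*z^2 - 5*z + 4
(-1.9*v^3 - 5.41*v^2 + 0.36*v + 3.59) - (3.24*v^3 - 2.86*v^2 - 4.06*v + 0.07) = -5.14*v^3 - 2.55*v^2 + 4.42*v + 3.52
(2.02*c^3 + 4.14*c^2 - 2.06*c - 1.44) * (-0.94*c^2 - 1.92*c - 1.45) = -1.8988*c^5 - 7.77*c^4 - 8.9414*c^3 - 0.694199999999999*c^2 + 5.7518*c + 2.088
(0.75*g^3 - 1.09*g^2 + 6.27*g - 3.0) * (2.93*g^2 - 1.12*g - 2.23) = 2.1975*g^5 - 4.0337*g^4 + 17.9194*g^3 - 13.3817*g^2 - 10.6221*g + 6.69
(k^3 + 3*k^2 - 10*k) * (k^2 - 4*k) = k^5 - k^4 - 22*k^3 + 40*k^2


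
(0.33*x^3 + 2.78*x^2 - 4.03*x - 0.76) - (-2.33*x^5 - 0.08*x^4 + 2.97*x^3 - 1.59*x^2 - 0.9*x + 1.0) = 2.33*x^5 + 0.08*x^4 - 2.64*x^3 + 4.37*x^2 - 3.13*x - 1.76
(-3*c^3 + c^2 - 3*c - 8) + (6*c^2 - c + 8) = -3*c^3 + 7*c^2 - 4*c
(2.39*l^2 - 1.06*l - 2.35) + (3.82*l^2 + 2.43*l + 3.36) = 6.21*l^2 + 1.37*l + 1.01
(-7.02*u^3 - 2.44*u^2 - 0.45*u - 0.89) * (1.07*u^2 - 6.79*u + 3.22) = -7.5114*u^5 + 45.055*u^4 - 6.5183*u^3 - 5.7536*u^2 + 4.5941*u - 2.8658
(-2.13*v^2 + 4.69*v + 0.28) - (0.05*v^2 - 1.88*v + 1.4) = -2.18*v^2 + 6.57*v - 1.12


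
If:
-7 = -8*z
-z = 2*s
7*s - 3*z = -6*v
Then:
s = -7/16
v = 91/96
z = 7/8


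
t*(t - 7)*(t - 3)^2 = t^4 - 13*t^3 + 51*t^2 - 63*t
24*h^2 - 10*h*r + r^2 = (-6*h + r)*(-4*h + r)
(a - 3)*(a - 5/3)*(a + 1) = a^3 - 11*a^2/3 + a/3 + 5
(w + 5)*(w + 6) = w^2 + 11*w + 30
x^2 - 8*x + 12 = (x - 6)*(x - 2)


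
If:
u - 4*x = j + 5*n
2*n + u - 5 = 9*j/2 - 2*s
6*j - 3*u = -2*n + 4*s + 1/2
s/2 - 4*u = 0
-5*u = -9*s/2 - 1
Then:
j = -383/651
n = 1259/868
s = -8/31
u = -1/31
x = -2491/1488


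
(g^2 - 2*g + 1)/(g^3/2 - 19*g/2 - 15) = 2*(-g^2 + 2*g - 1)/(-g^3 + 19*g + 30)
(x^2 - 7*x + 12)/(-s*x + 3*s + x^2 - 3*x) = (x - 4)/(-s + x)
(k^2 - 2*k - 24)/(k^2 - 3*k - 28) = (k - 6)/(k - 7)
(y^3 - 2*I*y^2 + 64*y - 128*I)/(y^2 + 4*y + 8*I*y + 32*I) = (y^2 - 10*I*y - 16)/(y + 4)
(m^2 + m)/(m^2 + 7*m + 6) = m/(m + 6)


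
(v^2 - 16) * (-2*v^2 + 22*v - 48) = -2*v^4 + 22*v^3 - 16*v^2 - 352*v + 768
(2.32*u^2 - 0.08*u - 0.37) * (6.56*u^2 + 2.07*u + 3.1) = 15.2192*u^4 + 4.2776*u^3 + 4.5992*u^2 - 1.0139*u - 1.147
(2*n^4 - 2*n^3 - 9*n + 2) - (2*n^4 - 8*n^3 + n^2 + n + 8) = 6*n^3 - n^2 - 10*n - 6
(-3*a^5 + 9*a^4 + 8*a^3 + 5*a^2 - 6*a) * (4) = -12*a^5 + 36*a^4 + 32*a^3 + 20*a^2 - 24*a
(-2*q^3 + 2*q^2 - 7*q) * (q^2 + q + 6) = -2*q^5 - 17*q^3 + 5*q^2 - 42*q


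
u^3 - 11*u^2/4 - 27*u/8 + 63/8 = (u - 3)*(u - 3/2)*(u + 7/4)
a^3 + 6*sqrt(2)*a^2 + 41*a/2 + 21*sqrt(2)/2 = (a + sqrt(2))*(a + 3*sqrt(2)/2)*(a + 7*sqrt(2)/2)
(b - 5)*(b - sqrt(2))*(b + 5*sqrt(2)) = b^3 - 5*b^2 + 4*sqrt(2)*b^2 - 20*sqrt(2)*b - 10*b + 50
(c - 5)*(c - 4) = c^2 - 9*c + 20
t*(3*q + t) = 3*q*t + t^2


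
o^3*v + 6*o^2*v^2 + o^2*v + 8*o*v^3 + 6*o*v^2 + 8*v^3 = (o + 2*v)*(o + 4*v)*(o*v + v)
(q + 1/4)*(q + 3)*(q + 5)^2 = q^4 + 53*q^3/4 + 233*q^2/4 + 355*q/4 + 75/4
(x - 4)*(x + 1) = x^2 - 3*x - 4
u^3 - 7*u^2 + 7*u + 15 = (u - 5)*(u - 3)*(u + 1)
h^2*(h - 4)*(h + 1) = h^4 - 3*h^3 - 4*h^2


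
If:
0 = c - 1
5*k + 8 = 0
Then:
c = 1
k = -8/5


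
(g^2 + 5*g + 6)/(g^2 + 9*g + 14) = (g + 3)/(g + 7)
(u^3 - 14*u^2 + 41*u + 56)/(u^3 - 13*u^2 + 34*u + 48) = (u - 7)/(u - 6)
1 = 1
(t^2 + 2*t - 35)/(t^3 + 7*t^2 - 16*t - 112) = (t - 5)/(t^2 - 16)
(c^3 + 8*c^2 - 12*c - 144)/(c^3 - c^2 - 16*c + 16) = (c^2 + 12*c + 36)/(c^2 + 3*c - 4)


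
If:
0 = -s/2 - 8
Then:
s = -16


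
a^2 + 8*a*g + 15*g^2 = (a + 3*g)*(a + 5*g)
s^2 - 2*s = s*(s - 2)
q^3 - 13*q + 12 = (q - 3)*(q - 1)*(q + 4)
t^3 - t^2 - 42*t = t*(t - 7)*(t + 6)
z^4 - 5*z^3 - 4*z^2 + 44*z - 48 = (z - 4)*(z - 2)^2*(z + 3)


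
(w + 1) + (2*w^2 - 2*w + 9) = 2*w^2 - w + 10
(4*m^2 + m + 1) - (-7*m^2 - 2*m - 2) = 11*m^2 + 3*m + 3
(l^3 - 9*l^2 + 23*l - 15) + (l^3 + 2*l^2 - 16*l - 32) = 2*l^3 - 7*l^2 + 7*l - 47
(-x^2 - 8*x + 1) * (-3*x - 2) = 3*x^3 + 26*x^2 + 13*x - 2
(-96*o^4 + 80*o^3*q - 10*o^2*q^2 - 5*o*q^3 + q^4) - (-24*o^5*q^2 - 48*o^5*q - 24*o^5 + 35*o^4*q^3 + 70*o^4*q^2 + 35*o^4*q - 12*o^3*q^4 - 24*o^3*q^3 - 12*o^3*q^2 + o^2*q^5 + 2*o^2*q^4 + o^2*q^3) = 24*o^5*q^2 + 48*o^5*q + 24*o^5 - 35*o^4*q^3 - 70*o^4*q^2 - 35*o^4*q - 96*o^4 + 12*o^3*q^4 + 24*o^3*q^3 + 12*o^3*q^2 + 80*o^3*q - o^2*q^5 - 2*o^2*q^4 - o^2*q^3 - 10*o^2*q^2 - 5*o*q^3 + q^4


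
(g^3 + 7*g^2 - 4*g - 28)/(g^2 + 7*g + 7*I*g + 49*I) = (g^2 - 4)/(g + 7*I)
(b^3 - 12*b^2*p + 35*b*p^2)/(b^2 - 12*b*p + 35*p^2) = b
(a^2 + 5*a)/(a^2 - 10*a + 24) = a*(a + 5)/(a^2 - 10*a + 24)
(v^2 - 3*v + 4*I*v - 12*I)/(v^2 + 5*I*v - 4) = (v - 3)/(v + I)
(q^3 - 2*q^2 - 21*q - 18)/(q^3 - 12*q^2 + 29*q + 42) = (q + 3)/(q - 7)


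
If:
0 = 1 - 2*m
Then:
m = 1/2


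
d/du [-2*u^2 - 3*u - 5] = -4*u - 3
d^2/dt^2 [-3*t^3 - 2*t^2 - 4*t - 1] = -18*t - 4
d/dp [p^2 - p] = 2*p - 1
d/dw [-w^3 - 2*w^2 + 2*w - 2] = -3*w^2 - 4*w + 2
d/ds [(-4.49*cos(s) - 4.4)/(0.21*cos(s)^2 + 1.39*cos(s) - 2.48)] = (0.9429*sin(s)^2 - 1.848*cos(s) - 18.1941)*sin(s)/(0.21*cos(s)^2 + 1.39*cos(s) - 2.48)^2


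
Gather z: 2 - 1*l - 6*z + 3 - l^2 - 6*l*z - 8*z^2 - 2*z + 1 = -l^2 - l - 8*z^2 + z*(-6*l - 8) + 6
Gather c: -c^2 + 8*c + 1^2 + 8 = -c^2 + 8*c + 9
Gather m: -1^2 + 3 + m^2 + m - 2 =m^2 + m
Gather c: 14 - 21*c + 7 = 21 - 21*c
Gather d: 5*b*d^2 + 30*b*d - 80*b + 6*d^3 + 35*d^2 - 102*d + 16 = -80*b + 6*d^3 + d^2*(5*b + 35) + d*(30*b - 102) + 16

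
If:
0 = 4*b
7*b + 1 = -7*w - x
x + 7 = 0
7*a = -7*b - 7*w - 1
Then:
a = -1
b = 0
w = 6/7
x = -7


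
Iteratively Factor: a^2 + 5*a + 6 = (a + 3)*(a + 2)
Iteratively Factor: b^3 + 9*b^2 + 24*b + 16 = (b + 4)*(b^2 + 5*b + 4) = (b + 1)*(b + 4)*(b + 4)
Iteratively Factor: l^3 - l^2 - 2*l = (l + 1)*(l^2 - 2*l) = l*(l + 1)*(l - 2)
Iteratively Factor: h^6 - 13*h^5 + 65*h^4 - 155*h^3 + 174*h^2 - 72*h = (h)*(h^5 - 13*h^4 + 65*h^3 - 155*h^2 + 174*h - 72) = h*(h - 2)*(h^4 - 11*h^3 + 43*h^2 - 69*h + 36) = h*(h - 4)*(h - 2)*(h^3 - 7*h^2 + 15*h - 9) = h*(h - 4)*(h - 3)*(h - 2)*(h^2 - 4*h + 3) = h*(h - 4)*(h - 3)^2*(h - 2)*(h - 1)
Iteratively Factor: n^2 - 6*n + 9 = (n - 3)*(n - 3)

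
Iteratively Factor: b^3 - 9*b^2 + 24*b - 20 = (b - 5)*(b^2 - 4*b + 4) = (b - 5)*(b - 2)*(b - 2)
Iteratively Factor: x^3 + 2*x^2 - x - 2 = (x + 1)*(x^2 + x - 2) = (x - 1)*(x + 1)*(x + 2)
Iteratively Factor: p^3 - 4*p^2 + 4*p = (p - 2)*(p^2 - 2*p) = p*(p - 2)*(p - 2)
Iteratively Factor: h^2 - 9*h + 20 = (h - 5)*(h - 4)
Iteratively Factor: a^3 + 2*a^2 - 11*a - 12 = (a - 3)*(a^2 + 5*a + 4) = (a - 3)*(a + 1)*(a + 4)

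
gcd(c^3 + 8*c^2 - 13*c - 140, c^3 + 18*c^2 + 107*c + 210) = c^2 + 12*c + 35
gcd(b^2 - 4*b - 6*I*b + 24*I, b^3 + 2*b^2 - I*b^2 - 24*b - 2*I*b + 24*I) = b - 4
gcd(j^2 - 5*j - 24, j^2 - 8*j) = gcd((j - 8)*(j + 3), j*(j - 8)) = j - 8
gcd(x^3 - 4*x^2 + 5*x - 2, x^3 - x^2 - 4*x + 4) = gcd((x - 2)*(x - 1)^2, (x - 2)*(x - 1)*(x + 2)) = x^2 - 3*x + 2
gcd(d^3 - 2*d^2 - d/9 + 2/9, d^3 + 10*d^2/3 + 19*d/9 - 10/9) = d - 1/3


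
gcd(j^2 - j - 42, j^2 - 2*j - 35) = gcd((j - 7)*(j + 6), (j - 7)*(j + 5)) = j - 7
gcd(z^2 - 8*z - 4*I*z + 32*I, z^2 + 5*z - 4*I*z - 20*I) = z - 4*I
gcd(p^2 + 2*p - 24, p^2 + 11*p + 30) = p + 6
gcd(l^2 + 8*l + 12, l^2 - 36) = l + 6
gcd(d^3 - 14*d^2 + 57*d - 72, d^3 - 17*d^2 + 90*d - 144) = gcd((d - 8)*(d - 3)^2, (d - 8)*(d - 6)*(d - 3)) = d^2 - 11*d + 24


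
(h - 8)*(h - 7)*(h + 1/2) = h^3 - 29*h^2/2 + 97*h/2 + 28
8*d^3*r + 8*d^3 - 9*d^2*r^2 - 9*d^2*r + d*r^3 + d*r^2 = (-8*d + r)*(-d + r)*(d*r + d)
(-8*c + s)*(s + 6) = -8*c*s - 48*c + s^2 + 6*s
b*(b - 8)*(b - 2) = b^3 - 10*b^2 + 16*b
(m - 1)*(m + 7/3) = m^2 + 4*m/3 - 7/3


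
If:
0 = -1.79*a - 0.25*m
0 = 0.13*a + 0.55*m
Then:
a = 0.00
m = 0.00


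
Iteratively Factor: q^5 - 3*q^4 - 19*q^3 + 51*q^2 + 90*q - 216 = (q - 4)*(q^4 + q^3 - 15*q^2 - 9*q + 54) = (q - 4)*(q + 3)*(q^3 - 2*q^2 - 9*q + 18) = (q - 4)*(q - 3)*(q + 3)*(q^2 + q - 6) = (q - 4)*(q - 3)*(q - 2)*(q + 3)*(q + 3)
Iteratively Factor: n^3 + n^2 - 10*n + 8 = (n - 2)*(n^2 + 3*n - 4) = (n - 2)*(n - 1)*(n + 4)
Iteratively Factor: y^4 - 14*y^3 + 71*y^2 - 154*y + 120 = (y - 5)*(y^3 - 9*y^2 + 26*y - 24) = (y - 5)*(y - 3)*(y^2 - 6*y + 8) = (y - 5)*(y - 3)*(y - 2)*(y - 4)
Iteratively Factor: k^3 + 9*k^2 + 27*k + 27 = (k + 3)*(k^2 + 6*k + 9) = (k + 3)^2*(k + 3)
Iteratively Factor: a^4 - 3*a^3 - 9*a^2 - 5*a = (a)*(a^3 - 3*a^2 - 9*a - 5) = a*(a + 1)*(a^2 - 4*a - 5) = a*(a + 1)^2*(a - 5)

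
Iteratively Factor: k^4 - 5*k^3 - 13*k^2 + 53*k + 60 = (k + 3)*(k^3 - 8*k^2 + 11*k + 20) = (k - 5)*(k + 3)*(k^2 - 3*k - 4) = (k - 5)*(k - 4)*(k + 3)*(k + 1)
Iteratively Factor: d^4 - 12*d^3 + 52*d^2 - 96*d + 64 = (d - 2)*(d^3 - 10*d^2 + 32*d - 32) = (d - 4)*(d - 2)*(d^2 - 6*d + 8) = (d - 4)*(d - 2)^2*(d - 4)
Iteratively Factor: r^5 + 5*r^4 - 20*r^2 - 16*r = (r + 4)*(r^4 + r^3 - 4*r^2 - 4*r) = r*(r + 4)*(r^3 + r^2 - 4*r - 4) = r*(r + 2)*(r + 4)*(r^2 - r - 2) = r*(r + 1)*(r + 2)*(r + 4)*(r - 2)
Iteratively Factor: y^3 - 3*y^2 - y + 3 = (y - 1)*(y^2 - 2*y - 3) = (y - 3)*(y - 1)*(y + 1)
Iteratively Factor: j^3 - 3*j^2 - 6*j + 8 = (j - 4)*(j^2 + j - 2) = (j - 4)*(j + 2)*(j - 1)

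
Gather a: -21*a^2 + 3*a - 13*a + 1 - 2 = -21*a^2 - 10*a - 1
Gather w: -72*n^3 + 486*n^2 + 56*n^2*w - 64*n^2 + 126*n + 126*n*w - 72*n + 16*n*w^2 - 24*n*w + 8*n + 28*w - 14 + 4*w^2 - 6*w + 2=-72*n^3 + 422*n^2 + 62*n + w^2*(16*n + 4) + w*(56*n^2 + 102*n + 22) - 12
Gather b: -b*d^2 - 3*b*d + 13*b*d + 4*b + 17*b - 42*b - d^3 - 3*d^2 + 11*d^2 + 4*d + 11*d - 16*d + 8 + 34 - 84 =b*(-d^2 + 10*d - 21) - d^3 + 8*d^2 - d - 42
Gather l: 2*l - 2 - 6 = 2*l - 8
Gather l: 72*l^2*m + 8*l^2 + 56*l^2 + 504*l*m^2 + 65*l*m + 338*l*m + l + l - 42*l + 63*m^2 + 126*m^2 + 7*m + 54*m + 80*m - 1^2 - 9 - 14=l^2*(72*m + 64) + l*(504*m^2 + 403*m - 40) + 189*m^2 + 141*m - 24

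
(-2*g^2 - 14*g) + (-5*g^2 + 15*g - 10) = -7*g^2 + g - 10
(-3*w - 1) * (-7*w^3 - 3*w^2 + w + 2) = 21*w^4 + 16*w^3 - 7*w - 2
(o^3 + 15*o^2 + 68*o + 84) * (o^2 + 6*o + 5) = o^5 + 21*o^4 + 163*o^3 + 567*o^2 + 844*o + 420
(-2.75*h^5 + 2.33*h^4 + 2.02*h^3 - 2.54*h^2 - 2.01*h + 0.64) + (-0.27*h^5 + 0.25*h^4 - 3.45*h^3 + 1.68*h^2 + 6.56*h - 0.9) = -3.02*h^5 + 2.58*h^4 - 1.43*h^3 - 0.86*h^2 + 4.55*h - 0.26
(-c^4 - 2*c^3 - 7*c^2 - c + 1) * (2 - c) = c^5 + 3*c^3 - 13*c^2 - 3*c + 2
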